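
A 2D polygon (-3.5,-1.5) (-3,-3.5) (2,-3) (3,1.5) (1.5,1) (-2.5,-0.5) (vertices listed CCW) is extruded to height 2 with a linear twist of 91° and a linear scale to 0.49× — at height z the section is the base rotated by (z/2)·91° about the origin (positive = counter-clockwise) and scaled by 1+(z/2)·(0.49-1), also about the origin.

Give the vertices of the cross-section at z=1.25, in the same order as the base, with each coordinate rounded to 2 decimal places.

Cross-section at z=1.25: (-0.45,-2.56) (0.88,-3.01) (2.46,0.02) (0.26,2.27) (-0.01,1.23) (-0.65,-1.61)

t = z/height = 1.25/2 = 0.625
s = 1 + (scale-1)·z/height = 1 + (0.49-1)·1.25/2 = 0.681250
θ = twist·z/height = 91°·1.25/2 = 56.8750° = 0.992656 rad
cos θ = 0.546467, sin θ = 0.837480 (intermediates below are computed at full precision and shown rounded to 5 d.p.)
v1: (-3.5,-1.5) → rotate → (-0.65642,-3.75088) → ×s → (-0.44718,-2.55529) → (-0.45,-2.56)
v2: (-3,-3.5) → rotate → (1.29178,-4.42508) → ×s → (0.88002,-3.01458) → (0.88,-3.01)
v3: (2,-3) → rotate → (3.60538,0.03556) → ×s → (2.45616,0.02422) → (2.46,0.02)
v4: (3,1.5) → rotate → (0.38318,3.33214) → ×s → (0.26104,2.27002) → (0.26,2.27)
v5: (1.5,1) → rotate → (-0.01778,1.80269) → ×s → (-0.01211,1.22808) → (-0.01,1.23)
v6: (-2.5,-0.5) → rotate → (-0.94743,-2.36693) → ×s → (-0.64544,-1.61247) → (-0.65,-1.61)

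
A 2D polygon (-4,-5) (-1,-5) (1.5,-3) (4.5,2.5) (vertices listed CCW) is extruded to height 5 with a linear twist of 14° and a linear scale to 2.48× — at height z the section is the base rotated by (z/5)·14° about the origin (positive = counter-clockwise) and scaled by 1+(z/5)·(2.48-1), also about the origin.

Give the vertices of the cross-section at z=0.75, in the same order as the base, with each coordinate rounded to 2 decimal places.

t = z/height = 0.75/5 = 0.15
s = 1 + (scale-1)·z/height = 1 + (2.48-1)·0.75/5 = 1.222000
θ = twist·z/height = 14°·0.75/5 = 2.1000° = 0.036652 rad
cos θ = 0.999328, sin θ = 0.036644 (intermediates below are computed at full precision and shown rounded to 5 d.p.)
v1: (-4,-5) → rotate → (-3.81410,-5.14322) → ×s → (-4.66082,-6.28501) → (-4.66,-6.29)
v2: (-1,-5) → rotate → (-0.81611,-5.03329) → ×s → (-0.99729,-6.15068) → (-1.00,-6.15)
v3: (1.5,-3) → rotate → (1.60892,-2.94302) → ×s → (1.96610,-3.59637) → (1.97,-3.60)
v4: (4.5,2.5) → rotate → (4.40537,2.66322) → ×s → (5.38336,3.25445) → (5.38,3.25)

Cross-section at z=0.75: (-4.66,-6.29) (-1.00,-6.15) (1.97,-3.60) (5.38,3.25)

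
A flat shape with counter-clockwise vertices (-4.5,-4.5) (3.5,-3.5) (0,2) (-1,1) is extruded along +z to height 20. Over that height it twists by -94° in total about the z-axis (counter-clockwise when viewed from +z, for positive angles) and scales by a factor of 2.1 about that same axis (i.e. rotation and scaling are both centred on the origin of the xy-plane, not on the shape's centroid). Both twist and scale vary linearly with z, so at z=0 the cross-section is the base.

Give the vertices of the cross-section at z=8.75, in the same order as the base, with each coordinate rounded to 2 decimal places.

t = z/height = 8.75/20 = 0.4375
s = 1 + (scale-1)·z/height = 1 + (2.1-1)·8.75/20 = 1.481250
θ = twist·z/height = -94°·8.75/20 = -41.1250° = -0.717767 rad
cos θ = 0.753276, sin θ = -0.657704 (intermediates below are computed at full precision and shown rounded to 5 d.p.)
v1: (-4.5,-4.5) → rotate → (-6.34941,-0.43008) → ×s → (-9.40507,-0.63705) → (-9.41,-0.64)
v2: (3.5,-3.5) → rotate → (0.33450,-4.93843) → ×s → (0.49548,-7.31505) → (0.50,-7.32)
v3: (0,2) → rotate → (1.31541,1.50655) → ×s → (1.94845,2.23158) → (1.95,2.23)
v4: (-1,1) → rotate → (-0.09557,1.41098) → ×s → (-0.14157,2.09001) → (-0.14,2.09)

Cross-section at z=8.75: (-9.41,-0.64) (0.50,-7.32) (1.95,2.23) (-0.14,2.09)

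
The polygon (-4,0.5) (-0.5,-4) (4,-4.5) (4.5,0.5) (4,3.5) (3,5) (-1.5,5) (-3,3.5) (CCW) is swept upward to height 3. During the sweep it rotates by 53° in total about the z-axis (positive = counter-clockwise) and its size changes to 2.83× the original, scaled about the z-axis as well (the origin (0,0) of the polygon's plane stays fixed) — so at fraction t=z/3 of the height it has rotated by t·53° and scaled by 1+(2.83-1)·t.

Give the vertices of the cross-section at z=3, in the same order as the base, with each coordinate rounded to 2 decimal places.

t = z/height = 3/3 = 1
s = 1 + (scale-1)·z/height = 1 + (2.83-1)·3/3 = 2.830000
θ = twist·z/height = 53°·3/3 = 53.0000° = 0.925025 rad
cos θ = 0.601815, sin θ = 0.798636 (intermediates below are computed at full precision and shown rounded to 5 d.p.)
v1: (-4,0.5) → rotate → (-2.80658,-2.89363) → ×s → (-7.94262,-8.18899) → (-7.94,-8.19)
v2: (-0.5,-4) → rotate → (2.89363,-2.80658) → ×s → (8.18899,-7.94262) → (8.19,-7.94)
v3: (4,-4.5) → rotate → (6.00112,0.48637) → ×s → (16.98317,1.37644) → (16.98,1.38)
v4: (4.5,0.5) → rotate → (2.30885,3.89477) → ×s → (6.53405,11.02219) → (6.53,11.02)
v5: (4,3.5) → rotate → (-0.38796,5.30089) → ×s → (-1.09794,15.00153) → (-1.10,15.00)
v6: (3,5) → rotate → (-2.18773,5.40498) → ×s → (-6.19128,15.29610) → (-6.19,15.30)
v7: (-1.5,5) → rotate → (-4.89590,1.81112) → ×s → (-13.85540,5.12547) → (-13.86,5.13)
v8: (-3,3.5) → rotate → (-4.60067,-0.28955) → ×s → (-13.01989,-0.81944) → (-13.02,-0.82)

Cross-section at z=3: (-7.94,-8.19) (8.19,-7.94) (16.98,1.38) (6.53,11.02) (-1.10,15.00) (-6.19,15.30) (-13.86,5.13) (-13.02,-0.82)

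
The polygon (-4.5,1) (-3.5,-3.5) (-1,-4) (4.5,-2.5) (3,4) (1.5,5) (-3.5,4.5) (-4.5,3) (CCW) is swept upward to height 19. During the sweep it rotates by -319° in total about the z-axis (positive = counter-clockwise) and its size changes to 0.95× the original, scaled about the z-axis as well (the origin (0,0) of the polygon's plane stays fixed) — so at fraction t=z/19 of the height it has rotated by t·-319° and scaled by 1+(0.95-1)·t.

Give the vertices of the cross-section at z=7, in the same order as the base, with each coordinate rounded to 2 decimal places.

Cross-section at z=7: (2.91,3.46) (-1.46,4.63) (-3.03,2.69) (-4.22,-2.78) (2.12,-4.43) (3.67,-3.57) (5.50,1.01) (4.65,2.56)

t = z/height = 7/19 = 0.368421
s = 1 + (scale-1)·z/height = 1 + (0.95-1)·7/19 = 0.981579
θ = twist·z/height = -319°·7/19 = -117.5263° = -2.051221 rad
cos θ = -0.462156, sin θ = -0.886799 (intermediates below are computed at full precision and shown rounded to 5 d.p.)
v1: (-4.5,1) → rotate → (2.96650,3.52844) → ×s → (2.91185,3.46344) → (2.91,3.46)
v2: (-3.5,-3.5) → rotate → (-1.48625,4.72134) → ×s → (-1.45887,4.63437) → (-1.46,4.63)
v3: (-1,-4) → rotate → (-3.08504,2.73542) → ×s → (-3.02821,2.68503) → (-3.03,2.69)
v4: (4.5,-2.5) → rotate → (-4.29670,-2.83520) → ×s → (-4.21755,-2.78298) → (-4.22,-2.78)
v5: (3,4) → rotate → (2.16073,-4.50902) → ×s → (2.12092,-4.42596) → (2.12,-4.43)
v6: (1.5,5) → rotate → (3.74076,-3.64098) → ×s → (3.67185,-3.57391) → (3.67,-3.57)
v7: (-3.5,4.5) → rotate → (5.60814,1.02409) → ×s → (5.50483,1.00523) → (5.50,1.01)
v8: (-4.5,3) → rotate → (4.74010,2.60413) → ×s → (4.65278,2.55616) → (4.65,2.56)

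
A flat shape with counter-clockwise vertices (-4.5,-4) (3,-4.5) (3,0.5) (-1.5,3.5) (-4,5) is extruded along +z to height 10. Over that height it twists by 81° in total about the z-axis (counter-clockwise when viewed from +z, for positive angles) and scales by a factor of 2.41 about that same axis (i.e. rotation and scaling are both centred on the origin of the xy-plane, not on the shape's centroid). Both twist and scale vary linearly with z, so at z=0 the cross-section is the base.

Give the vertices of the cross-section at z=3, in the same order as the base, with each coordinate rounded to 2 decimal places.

Cross-section at z=3: (-3.49,-7.82) (6.53,-4.08) (3.60,2.41) (-3.99,3.66) (-8.12,4.14)

t = z/height = 3/10 = 0.3
s = 1 + (scale-1)·z/height = 1 + (2.41-1)·3/10 = 1.423000
θ = twist·z/height = 81°·3/10 = 24.3000° = 0.424115 rad
cos θ = 0.911403, sin θ = 0.411514 (intermediates below are computed at full precision and shown rounded to 5 d.p.)
v1: (-4.5,-4) → rotate → (-2.45526,-5.49743) → ×s → (-3.49383,-7.82284) → (-3.49,-7.82)
v2: (3,-4.5) → rotate → (4.58602,-2.86677) → ×s → (6.52591,-4.07942) → (6.53,-4.08)
v3: (3,0.5) → rotate → (2.52845,1.69024) → ×s → (3.59799,2.40522) → (3.60,2.41)
v4: (-1.5,3.5) → rotate → (-2.80741,2.57264) → ×s → (-3.99494,3.66087) → (-3.99,3.66)
v5: (-4,5) → rotate → (-5.70318,2.91096) → ×s → (-8.11563,4.14229) → (-8.12,4.14)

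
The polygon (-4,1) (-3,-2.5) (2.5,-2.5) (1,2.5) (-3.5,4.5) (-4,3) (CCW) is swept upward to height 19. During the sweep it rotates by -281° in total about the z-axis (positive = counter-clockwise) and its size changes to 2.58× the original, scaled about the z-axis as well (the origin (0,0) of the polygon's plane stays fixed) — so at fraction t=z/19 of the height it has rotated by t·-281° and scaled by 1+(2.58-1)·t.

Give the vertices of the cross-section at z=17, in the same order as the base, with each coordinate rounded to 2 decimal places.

t = z/height = 17/19 = 0.894737
s = 1 + (scale-1)·z/height = 1 + (2.58-1)·17/19 = 2.413684
θ = twist·z/height = -281°·17/19 = -251.4211° = -4.388125 rad
cos θ = -0.318611, sin θ = 0.947886 (intermediates below are computed at full precision and shown rounded to 5 d.p.)
v1: (-4,1) → rotate → (0.32656,-4.11015) → ×s → (0.78821,-9.92061) → (0.79,-9.92)
v2: (-3,-2.5) → rotate → (3.32555,-2.04713) → ×s → (8.02682,-4.94112) → (8.03,-4.94)
v3: (2.5,-2.5) → rotate → (1.57319,3.16624) → ×s → (3.79717,7.64231) → (3.80,7.64)
v4: (1,2.5) → rotate → (-2.68832,0.15136) → ×s → (-6.48877,0.36533) → (-6.49,0.37)
v5: (-3.5,4.5) → rotate → (-3.15035,-4.75135) → ×s → (-7.60394,-11.46826) → (-7.60,-11.47)
v6: (-4,3) → rotate → (-1.56921,-4.74738) → ×s → (-3.78758,-11.45866) → (-3.79,-11.46)

Cross-section at z=17: (0.79,-9.92) (8.03,-4.94) (3.80,7.64) (-6.49,0.37) (-7.60,-11.47) (-3.79,-11.46)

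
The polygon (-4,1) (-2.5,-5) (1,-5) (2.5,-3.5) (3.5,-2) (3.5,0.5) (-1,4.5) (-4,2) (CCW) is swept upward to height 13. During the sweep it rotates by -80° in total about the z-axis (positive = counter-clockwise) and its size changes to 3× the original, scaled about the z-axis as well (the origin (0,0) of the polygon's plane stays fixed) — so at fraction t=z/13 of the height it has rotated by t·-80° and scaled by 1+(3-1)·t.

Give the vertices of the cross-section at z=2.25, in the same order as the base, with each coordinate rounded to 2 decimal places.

t = z/height = 2.25/13 = 0.173077
s = 1 + (scale-1)·z/height = 1 + (3-1)·2.25/13 = 1.346154
θ = twist·z/height = -80°·2.25/13 = -13.8462° = -0.241661 rad
cos θ = 0.970942, sin θ = -0.239316 (intermediates below are computed at full precision and shown rounded to 5 d.p.)
v1: (-4,1) → rotate → (-3.64445,1.92820) → ×s → (-4.90599,2.59566) → (-4.91,2.60)
v2: (-2.5,-5) → rotate → (-3.62393,-4.25642) → ×s → (-4.87837,-5.72980) → (-4.88,-5.73)
v3: (1,-5) → rotate → (-0.22564,-5.09402) → ×s → (-0.30374,-6.85734) → (-0.30,-6.86)
v4: (2.5,-3.5) → rotate → (1.58975,-3.99659) → ×s → (2.14005,-5.38002) → (2.14,-5.38)
v5: (3.5,-2) → rotate → (2.91967,-2.77949) → ×s → (3.93032,-3.74162) → (3.93,-3.74)
v6: (3.5,0.5) → rotate → (3.51795,-0.35213) → ×s → (4.73571,-0.47403) → (4.74,-0.47)
v7: (-1,4.5) → rotate → (0.10598,4.60855) → ×s → (0.14266,6.20382) → (0.14,6.20)
v8: (-4,2) → rotate → (-3.40514,2.89915) → ×s → (-4.58384,3.90270) → (-4.58,3.90)

Cross-section at z=2.25: (-4.91,2.60) (-4.88,-5.73) (-0.30,-6.86) (2.14,-5.38) (3.93,-3.74) (4.74,-0.47) (0.14,6.20) (-4.58,3.90)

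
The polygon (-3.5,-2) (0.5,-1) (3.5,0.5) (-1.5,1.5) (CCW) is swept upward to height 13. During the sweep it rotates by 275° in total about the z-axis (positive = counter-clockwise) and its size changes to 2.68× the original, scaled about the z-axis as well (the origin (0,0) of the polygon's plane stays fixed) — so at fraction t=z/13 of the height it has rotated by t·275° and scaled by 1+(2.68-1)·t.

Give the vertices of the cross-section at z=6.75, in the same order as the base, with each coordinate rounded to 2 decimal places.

Cross-section at z=6.75: (7.48,-0.98) (0.39,2.06) (-5.79,3.22) (0.54,-3.94)

t = z/height = 6.75/13 = 0.519231
s = 1 + (scale-1)·z/height = 1 + (2.68-1)·6.75/13 = 1.872308
θ = twist·z/height = 275°·6.75/13 = 142.7885° = 2.492129 rad
cos θ = -0.796408, sin θ = 0.604760 (intermediates below are computed at full precision and shown rounded to 5 d.p.)
v1: (-3.5,-2) → rotate → (3.99695,-0.52384) → ×s → (7.48352,-0.98079) → (7.48,-0.98)
v2: (0.5,-1) → rotate → (0.20656,1.09879) → ×s → (0.38674,2.05727) → (0.39,2.06)
v3: (3.5,0.5) → rotate → (-3.08981,1.71845) → ×s → (-5.78507,3.21748) → (-5.79,3.22)
v4: (-1.5,1.5) → rotate → (0.28747,-2.10175) → ×s → (0.53824,-3.93513) → (0.54,-3.94)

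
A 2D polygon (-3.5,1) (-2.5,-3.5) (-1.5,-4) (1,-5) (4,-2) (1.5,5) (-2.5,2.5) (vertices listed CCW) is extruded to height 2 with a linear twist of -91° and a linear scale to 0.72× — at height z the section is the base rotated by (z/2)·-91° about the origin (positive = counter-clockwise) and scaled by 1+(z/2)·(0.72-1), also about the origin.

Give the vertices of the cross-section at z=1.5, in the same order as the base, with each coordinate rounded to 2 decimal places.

t = z/height = 1.5/2 = 0.75
s = 1 + (scale-1)·z/height = 1 + (0.72-1)·1.5/2 = 0.790000
θ = twist·z/height = -91°·1.5/2 = -68.2500° = -1.191187 rad
cos θ = 0.370557, sin θ = -0.928810 (intermediates below are computed at full precision and shown rounded to 5 d.p.)
v1: (-3.5,1) → rotate → (-0.36814,3.62139) → ×s → (-0.29083,2.86090) → (-0.29,2.86)
v2: (-2.5,-3.5) → rotate → (-4.17723,1.02507) → ×s → (-3.30001,0.80981) → (-3.30,0.81)
v3: (-1.5,-4) → rotate → (-4.27107,-0.08902) → ×s → (-3.37415,-0.07032) → (-3.37,-0.07)
v4: (1,-5) → rotate → (-4.27349,-2.78160) → ×s → (-3.37606,-2.19746) → (-3.38,-2.20)
v5: (4,-2) → rotate → (-0.37539,-4.45635) → ×s → (-0.29656,-3.52052) → (-0.30,-3.52)
v6: (1.5,5) → rotate → (5.19988,0.45957) → ×s → (4.10791,0.36306) → (4.11,0.36)
v7: (-2.5,2.5) → rotate → (1.39563,3.24842) → ×s → (1.10255,2.56625) → (1.10,2.57)

Cross-section at z=1.5: (-0.29,2.86) (-3.30,0.81) (-3.37,-0.07) (-3.38,-2.20) (-0.30,-3.52) (4.11,0.36) (1.10,2.57)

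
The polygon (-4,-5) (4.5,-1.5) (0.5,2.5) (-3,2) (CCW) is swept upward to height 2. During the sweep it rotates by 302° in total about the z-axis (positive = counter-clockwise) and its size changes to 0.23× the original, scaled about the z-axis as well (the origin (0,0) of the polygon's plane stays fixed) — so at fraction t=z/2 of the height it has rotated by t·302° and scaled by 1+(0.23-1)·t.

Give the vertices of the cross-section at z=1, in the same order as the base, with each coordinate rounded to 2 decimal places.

t = z/height = 1/2 = 0.5
s = 1 + (scale-1)·z/height = 1 + (0.23-1)·1/2 = 0.615000
θ = twist·z/height = 302°·1/2 = 151.0000° = 2.635447 rad
cos θ = -0.874620, sin θ = 0.484810 (intermediates below are computed at full precision and shown rounded to 5 d.p.)
v1: (-4,-5) → rotate → (5.92253,2.43386) → ×s → (3.64235,1.49682) → (3.64,1.50)
v2: (4.5,-1.5) → rotate → (-3.20857,3.49357) → ×s → (-1.97327,2.14855) → (-1.97,2.15)
v3: (0.5,2.5) → rotate → (-1.64933,-1.94414) → ×s → (-1.01434,-1.19565) → (-1.01,-1.20)
v4: (-3,2) → rotate → (1.65424,-3.20367) → ×s → (1.01736,-1.97026) → (1.02,-1.97)

Cross-section at z=1: (3.64,1.50) (-1.97,2.15) (-1.01,-1.20) (1.02,-1.97)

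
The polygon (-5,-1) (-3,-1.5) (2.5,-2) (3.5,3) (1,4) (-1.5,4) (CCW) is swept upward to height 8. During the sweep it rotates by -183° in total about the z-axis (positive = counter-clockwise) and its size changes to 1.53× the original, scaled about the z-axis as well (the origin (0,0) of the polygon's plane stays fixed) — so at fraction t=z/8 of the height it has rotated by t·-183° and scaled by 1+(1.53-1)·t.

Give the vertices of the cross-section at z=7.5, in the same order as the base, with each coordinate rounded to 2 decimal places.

Cross-section at z=7.5: (7.18,2.58) (4.11,2.88) (-4.14,2.41) (-4.52,-5.21) (-0.60,-6.14) (3.10,-5.59)

t = z/height = 7.5/8 = 0.9375
s = 1 + (scale-1)·z/height = 1 + (1.53-1)·7.5/8 = 1.496875
θ = twist·z/height = -183°·7.5/8 = -171.5625° = -2.994330 rad
cos θ = -0.989177, sin θ = -0.146730 (intermediates below are computed at full precision and shown rounded to 5 d.p.)
v1: (-5,-1) → rotate → (4.79915,1.72283) → ×s → (7.18373,2.57886) → (7.18,2.58)
v2: (-3,-1.5) → rotate → (2.74743,1.92396) → ×s → (4.11256,2.87992) → (4.11,2.88)
v3: (2.5,-2) → rotate → (-2.76640,1.61153) → ×s → (-4.14096,2.41225) → (-4.14,2.41)
v4: (3.5,3) → rotate → (-3.02193,-3.48109) → ×s → (-4.52345,-5.21075) → (-4.52,-5.21)
v5: (1,4) → rotate → (-0.40225,-4.10344) → ×s → (-0.60212,-6.14233) → (-0.60,-6.14)
v6: (-1.5,4) → rotate → (2.07069,-3.73661) → ×s → (3.09956,-5.59324) → (3.10,-5.59)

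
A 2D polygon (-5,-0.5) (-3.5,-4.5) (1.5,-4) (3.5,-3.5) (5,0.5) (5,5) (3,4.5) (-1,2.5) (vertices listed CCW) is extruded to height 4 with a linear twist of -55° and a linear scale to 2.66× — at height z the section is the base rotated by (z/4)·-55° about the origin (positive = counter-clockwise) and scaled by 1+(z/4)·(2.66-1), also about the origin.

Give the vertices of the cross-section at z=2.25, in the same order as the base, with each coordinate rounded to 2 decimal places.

t = z/height = 2.25/4 = 0.5625
s = 1 + (scale-1)·z/height = 1 + (2.66-1)·2.25/4 = 1.933750
θ = twist·z/height = -55°·2.25/4 = -30.9375° = -0.539961 rad
cos θ = 0.857729, sin θ = -0.514103 (intermediates below are computed at full precision and shown rounded to 5 d.p.)
v1: (-5,-0.5) → rotate → (-4.54569,2.14165) → ×s → (-8.79024,4.14141) → (-8.79,4.14)
v2: (-3.5,-4.5) → rotate → (-5.31551,-2.06042) → ×s → (-10.27887,-3.98434) → (-10.28,-3.98)
v3: (1.5,-4) → rotate → (-0.76982,-4.20207) → ×s → (-1.48864,-8.12575) → (-1.49,-8.13)
v4: (3.5,-3.5) → rotate → (1.20269,-4.80141) → ×s → (2.32570,-9.28473) → (2.33,-9.28)
v5: (5,0.5) → rotate → (4.54569,-2.14165) → ×s → (8.79024,-4.14141) → (8.79,-4.14)
v6: (5,5) → rotate → (6.85916,1.71813) → ×s → (13.26389,3.32243) → (13.26,3.32)
v7: (3,4.5) → rotate → (4.88665,2.31747) → ×s → (9.44956,4.48141) → (9.45,4.48)
v8: (-1,2.5) → rotate → (0.42753,2.65842) → ×s → (0.82673,5.14073) → (0.83,5.14)

Cross-section at z=2.25: (-8.79,4.14) (-10.28,-3.98) (-1.49,-8.13) (2.33,-9.28) (8.79,-4.14) (13.26,3.32) (9.45,4.48) (0.83,5.14)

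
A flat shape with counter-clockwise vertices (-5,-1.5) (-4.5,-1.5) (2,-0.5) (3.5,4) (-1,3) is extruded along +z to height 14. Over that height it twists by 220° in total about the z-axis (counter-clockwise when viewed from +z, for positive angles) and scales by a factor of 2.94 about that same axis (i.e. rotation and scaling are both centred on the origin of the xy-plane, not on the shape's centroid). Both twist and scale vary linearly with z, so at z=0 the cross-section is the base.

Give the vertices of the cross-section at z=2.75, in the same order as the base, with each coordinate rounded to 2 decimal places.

Cross-section at z=2.75: (-3.61,-6.24) (-3.11,-5.77) (2.49,1.39) (-0.26,7.34) (-3.84,2.07)

t = z/height = 2.75/14 = 0.196429
s = 1 + (scale-1)·z/height = 1 + (2.94-1)·2.75/14 = 1.381071
θ = twist·z/height = 220°·2.75/14 = 43.2143° = 0.754232 rad
cos θ = 0.728798, sin θ = 0.684729 (intermediates below are computed at full precision and shown rounded to 5 d.p.)
v1: (-5,-1.5) → rotate → (-2.61690,-4.51684) → ×s → (-3.61412,-6.23808) → (-3.61,-6.24)
v2: (-4.5,-1.5) → rotate → (-2.25250,-4.17448) → ×s → (-3.11086,-5.76525) → (-3.11,-5.77)
v3: (2,-0.5) → rotate → (1.79996,1.00506) → ×s → (2.48587,1.38806) → (2.49,1.39)
v4: (3.5,4) → rotate → (-0.18812,5.31174) → ×s → (-0.25981,7.33590) → (-0.26,7.34)
v5: (-1,3) → rotate → (-2.78298,1.50166) → ×s → (-3.84350,2.07391) → (-3.84,2.07)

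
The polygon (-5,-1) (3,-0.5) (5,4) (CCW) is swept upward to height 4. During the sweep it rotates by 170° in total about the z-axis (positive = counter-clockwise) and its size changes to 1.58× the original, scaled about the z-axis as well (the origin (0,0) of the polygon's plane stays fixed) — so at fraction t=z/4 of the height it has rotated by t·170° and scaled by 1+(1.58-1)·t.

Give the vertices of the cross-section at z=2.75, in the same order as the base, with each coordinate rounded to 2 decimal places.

Cross-section at z=2.75: (4.41,-5.61) (-1.27,4.06) (-8.15,3.71)

t = z/height = 2.75/4 = 0.6875
s = 1 + (scale-1)·z/height = 1 + (1.58-1)·2.75/4 = 1.398750
θ = twist·z/height = 170°·2.75/4 = 116.8750° = 2.039854 rad
cos θ = -0.452046, sin θ = 0.891995 (intermediates below are computed at full precision and shown rounded to 5 d.p.)
v1: (-5,-1) → rotate → (3.15222,-4.00793) → ×s → (4.40917,-5.60609) → (4.41,-5.61)
v2: (3,-0.5) → rotate → (-0.91014,2.90201) → ×s → (-1.27306,4.05918) → (-1.27,4.06)
v3: (5,4) → rotate → (-5.82821,2.65179) → ×s → (-8.15220,3.70919) → (-8.15,3.71)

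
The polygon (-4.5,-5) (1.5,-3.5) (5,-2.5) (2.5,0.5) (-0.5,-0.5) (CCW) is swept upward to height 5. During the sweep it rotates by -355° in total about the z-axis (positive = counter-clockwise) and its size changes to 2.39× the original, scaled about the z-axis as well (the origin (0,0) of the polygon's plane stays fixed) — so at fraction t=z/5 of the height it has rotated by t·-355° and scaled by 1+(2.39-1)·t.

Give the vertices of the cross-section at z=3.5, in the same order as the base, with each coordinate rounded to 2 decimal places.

Cross-section at z=3.5: (12.43,-4.65) (5.34,5.28) (0.97,10.99) (-2.73,4.23) (1.28,-0.56)

t = z/height = 3.5/5 = 0.7
s = 1 + (scale-1)·z/height = 1 + (2.39-1)·3.5/5 = 1.973000
θ = twist·z/height = -355°·3.5/5 = -248.5000° = -4.337143 rad
cos θ = -0.366501, sin θ = 0.930418 (intermediates below are computed at full precision and shown rounded to 5 d.p.)
v1: (-4.5,-5) → rotate → (6.30134,-2.35437) → ×s → (12.43255,-4.64518) → (12.43,-4.65)
v2: (1.5,-3.5) → rotate → (2.70671,2.67838) → ×s → (5.34034,5.28445) → (5.34,5.28)
v3: (5,-2.5) → rotate → (0.49354,5.56834) → ×s → (0.97375,10.98634) → (0.97,10.99)
v4: (2.5,0.5) → rotate → (-1.38146,2.14279) → ×s → (-2.72562,4.22773) → (-2.73,4.23)
v5: (-0.5,-0.5) → rotate → (0.64846,-0.28196) → ×s → (1.27941,-0.55630) → (1.28,-0.56)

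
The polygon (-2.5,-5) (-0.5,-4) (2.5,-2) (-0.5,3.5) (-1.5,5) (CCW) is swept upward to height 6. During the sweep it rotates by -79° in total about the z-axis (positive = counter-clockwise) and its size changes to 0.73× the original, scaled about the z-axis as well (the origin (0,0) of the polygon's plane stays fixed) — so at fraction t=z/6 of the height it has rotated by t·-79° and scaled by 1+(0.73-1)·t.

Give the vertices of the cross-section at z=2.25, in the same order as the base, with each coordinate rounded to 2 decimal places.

t = z/height = 2.25/6 = 0.375
s = 1 + (scale-1)·z/height = 1 + (0.73-1)·2.25/6 = 0.898750
θ = twist·z/height = -79°·2.25/6 = -29.6250° = -0.517054 rad
cos θ = 0.869279, sin θ = -0.494321 (intermediates below are computed at full precision and shown rounded to 5 d.p.)
v1: (-2.5,-5) → rotate → (-4.64480,-3.11059) → ×s → (-4.17452,-2.79565) → (-4.17,-2.80)
v2: (-0.5,-4) → rotate → (-2.41192,-3.22996) → ×s → (-2.16772,-2.90292) → (-2.17,-2.90)
v3: (2.5,-2) → rotate → (1.18456,-2.97436) → ×s → (1.06462,-2.67321) → (1.06,-2.67)
v4: (-0.5,3.5) → rotate → (1.29548,3.28964) → ×s → (1.16432,2.95656) → (1.16,2.96)
v5: (-1.5,5) → rotate → (1.16769,5.08788) → ×s → (1.04946,4.57273) → (1.05,4.57)

Cross-section at z=2.25: (-4.17,-2.80) (-2.17,-2.90) (1.06,-2.67) (1.16,2.96) (1.05,4.57)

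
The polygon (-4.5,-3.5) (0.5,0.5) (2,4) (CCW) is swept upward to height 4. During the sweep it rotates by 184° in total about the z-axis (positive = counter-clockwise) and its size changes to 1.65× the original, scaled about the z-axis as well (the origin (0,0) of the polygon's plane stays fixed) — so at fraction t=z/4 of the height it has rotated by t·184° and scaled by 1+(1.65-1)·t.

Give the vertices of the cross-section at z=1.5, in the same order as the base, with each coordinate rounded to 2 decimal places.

Cross-section at z=1.5: (2.06,-6.79) (-0.36,0.80) (-3.75,4.11)

t = z/height = 1.5/4 = 0.375
s = 1 + (scale-1)·z/height = 1 + (1.65-1)·1.5/4 = 1.243750
θ = twist·z/height = 184°·1.5/4 = 69.0000° = 1.204277 rad
cos θ = 0.358368, sin θ = 0.933580 (intermediates below are computed at full precision and shown rounded to 5 d.p.)
v1: (-4.5,-3.5) → rotate → (1.65488,-5.45540) → ×s → (2.05825,-6.78515) → (2.06,-6.79)
v2: (0.5,0.5) → rotate → (-0.28761,0.64597) → ×s → (-0.35771,0.80343) → (-0.36,0.80)
v3: (2,4) → rotate → (-3.01759,3.30063) → ×s → (-3.75312,4.10516) → (-3.75,4.11)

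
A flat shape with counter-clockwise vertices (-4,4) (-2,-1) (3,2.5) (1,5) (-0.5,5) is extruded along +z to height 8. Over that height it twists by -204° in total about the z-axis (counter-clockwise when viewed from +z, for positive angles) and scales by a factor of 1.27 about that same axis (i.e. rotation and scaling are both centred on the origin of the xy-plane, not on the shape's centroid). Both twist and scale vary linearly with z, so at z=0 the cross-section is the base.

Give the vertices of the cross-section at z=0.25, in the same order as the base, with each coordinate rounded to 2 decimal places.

t = z/height = 0.25/8 = 0.03125
s = 1 + (scale-1)·z/height = 1 + (1.27-1)·0.25/8 = 1.008438
θ = twist·z/height = -204°·0.25/8 = -6.3750° = -0.111265 rad
cos θ = 0.993816, sin θ = -0.111035 (intermediates below are computed at full precision and shown rounded to 5 d.p.)
v1: (-4,4) → rotate → (-3.53112,4.41941) → ×s → (-3.56092,4.45670) → (-3.56,4.46)
v2: (-2,-1) → rotate → (-2.09867,-0.77175) → ×s → (-2.11638,-0.77826) → (-2.12,-0.78)
v3: (3,2.5) → rotate → (3.25904,2.15144) → ×s → (3.28654,2.16959) → (3.29,2.17)
v4: (1,5) → rotate → (1.54899,4.85805) → ×s → (1.56206,4.89904) → (1.56,4.90)
v5: (-0.5,5) → rotate → (0.05827,5.02460) → ×s → (0.05876,5.06700) → (0.06,5.07)

Cross-section at z=0.25: (-3.56,4.46) (-2.12,-0.78) (3.29,2.17) (1.56,4.90) (0.06,5.07)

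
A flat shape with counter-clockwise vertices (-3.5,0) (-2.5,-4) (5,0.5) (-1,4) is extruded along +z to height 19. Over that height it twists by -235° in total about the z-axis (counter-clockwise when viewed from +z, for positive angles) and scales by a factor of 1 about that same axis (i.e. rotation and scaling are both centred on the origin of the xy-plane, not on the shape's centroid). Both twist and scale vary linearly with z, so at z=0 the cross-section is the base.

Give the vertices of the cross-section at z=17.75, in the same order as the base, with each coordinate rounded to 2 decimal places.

Cross-section at z=17.75: (2.70,-2.23) (4.47,1.49) (-4.17,2.80) (-1.78,-3.72)

t = z/height = 17.75/19 = 0.934211
s = 1 + (scale-1)·z/height = 1 + (1-1)·17.75/19 = 1.000000
θ = twist·z/height = -235°·17.75/19 = -219.5395° = -3.831687 rad
cos θ = -0.771186, sin θ = 0.636610 (intermediates below are computed at full precision and shown rounded to 5 d.p.)
v1: (-3.5,0) → rotate → (2.69915,-2.22813) → ×s → (2.69915,-2.22813) → (2.70,-2.23)
v2: (-2.5,-4) → rotate → (4.47440,1.49322) → ×s → (4.47440,1.49322) → (4.47,1.49)
v3: (5,0.5) → rotate → (-4.17424,2.79746) → ×s → (-4.17424,2.79746) → (-4.17,2.80)
v4: (-1,4) → rotate → (-1.77525,-3.72135) → ×s → (-1.77525,-3.72135) → (-1.78,-3.72)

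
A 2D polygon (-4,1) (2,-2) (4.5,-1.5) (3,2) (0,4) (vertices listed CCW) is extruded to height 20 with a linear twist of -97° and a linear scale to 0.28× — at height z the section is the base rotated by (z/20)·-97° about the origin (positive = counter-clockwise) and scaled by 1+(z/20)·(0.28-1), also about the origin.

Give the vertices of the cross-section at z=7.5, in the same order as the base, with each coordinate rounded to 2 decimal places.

t = z/height = 7.5/20 = 0.375
s = 1 + (scale-1)·z/height = 1 + (0.28-1)·7.5/20 = 0.730000
θ = twist·z/height = -97°·7.5/20 = -36.3750° = -0.634864 rad
cos θ = 0.805153, sin θ = -0.593068 (intermediates below are computed at full precision and shown rounded to 5 d.p.)
v1: (-4,1) → rotate → (-2.62754,3.17742) → ×s → (-1.91811,2.31952) → (-1.92,2.32)
v2: (2,-2) → rotate → (0.42417,-2.79644) → ×s → (0.30964,-2.04140) → (0.31,-2.04)
v3: (4.5,-1.5) → rotate → (2.73359,-3.87653) → ×s → (1.99552,-2.82987) → (2.00,-2.83)
v4: (3,2) → rotate → (3.60159,-0.16890) → ×s → (2.62916,-0.12330) → (2.63,-0.12)
v5: (0,4) → rotate → (2.37227,3.22061) → ×s → (1.73176,2.35105) → (1.73,2.35)

Cross-section at z=7.5: (-1.92,2.32) (0.31,-2.04) (2.00,-2.83) (2.63,-0.12) (1.73,2.35)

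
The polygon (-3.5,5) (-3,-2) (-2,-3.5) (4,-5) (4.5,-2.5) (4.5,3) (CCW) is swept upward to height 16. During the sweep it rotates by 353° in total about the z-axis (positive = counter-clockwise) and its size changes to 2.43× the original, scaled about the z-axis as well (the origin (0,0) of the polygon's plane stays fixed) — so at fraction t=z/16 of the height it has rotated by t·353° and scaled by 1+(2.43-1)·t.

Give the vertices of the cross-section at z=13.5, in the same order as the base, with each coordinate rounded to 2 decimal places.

Cross-section at z=13.5: (6.15,11.98) (-6.99,3.79) (-8.89,0.30) (-5.63,-12.96) (-0.24,-11.36) (10.49,-5.69)

t = z/height = 13.5/16 = 0.84375
s = 1 + (scale-1)·z/height = 1 + (2.43-1)·13.5/16 = 2.206563
θ = twist·z/height = 353°·13.5/16 = 297.8438° = 5.198354 rad
cos θ = 0.467062, sin θ = -0.884225 (intermediates below are computed at full precision and shown rounded to 5 d.p.)
v1: (-3.5,5) → rotate → (2.78641,5.43010) → ×s → (6.14838,11.98185) → (6.15,11.98)
v2: (-3,-2) → rotate → (-3.16964,1.71855) → ×s → (-6.99400,3.79209) → (-6.99,3.79)
v3: (-2,-3.5) → rotate → (-4.02891,0.13373) → ×s → (-8.89004,0.29509) → (-8.89,0.30)
v4: (4,-5) → rotate → (-2.55288,-5.87221) → ×s → (-5.63308,-12.95739) → (-5.63,-12.96)
v5: (4.5,-2.5) → rotate → (-0.10878,-5.14667) → ×s → (-0.24004,-11.35644) → (-0.24,-11.36)
v6: (4.5,3) → rotate → (4.75445,-2.57782) → ×s → (10.49100,-5.68813) → (10.49,-5.69)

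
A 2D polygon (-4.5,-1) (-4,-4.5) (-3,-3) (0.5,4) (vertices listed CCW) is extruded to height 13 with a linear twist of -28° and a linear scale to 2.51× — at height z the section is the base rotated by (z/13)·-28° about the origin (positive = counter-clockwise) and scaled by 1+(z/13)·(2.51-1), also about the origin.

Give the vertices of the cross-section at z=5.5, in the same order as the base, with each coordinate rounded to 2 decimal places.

t = z/height = 5.5/13 = 0.423077
s = 1 + (scale-1)·z/height = 1 + (2.51-1)·5.5/13 = 1.638846
θ = twist·z/height = -28°·5.5/13 = -11.8462° = -0.206754 rad
cos θ = 0.978702, sin θ = -0.205284 (intermediates below are computed at full precision and shown rounded to 5 d.p.)
v1: (-4.5,-1) → rotate → (-4.60945,-0.05492) → ×s → (-7.55417,-0.09001) → (-7.55,-0.09)
v2: (-4,-4.5) → rotate → (-4.83859,-3.58302) → ×s → (-7.92970,-5.87202) → (-7.93,-5.87)
v3: (-3,-3) → rotate → (-3.55196,-2.32025) → ×s → (-5.82112,-3.80254) → (-5.82,-3.80)
v4: (0.5,4) → rotate → (1.31049,3.81217) → ×s → (2.14769,6.24756) → (2.15,6.25)

Cross-section at z=5.5: (-7.55,-0.09) (-7.93,-5.87) (-5.82,-3.80) (2.15,6.25)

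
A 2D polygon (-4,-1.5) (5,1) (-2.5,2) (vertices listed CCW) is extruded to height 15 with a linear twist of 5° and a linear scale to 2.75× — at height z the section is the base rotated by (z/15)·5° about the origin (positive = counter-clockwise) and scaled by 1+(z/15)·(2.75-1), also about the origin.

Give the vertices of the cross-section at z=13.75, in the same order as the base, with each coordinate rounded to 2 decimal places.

t = z/height = 13.75/15 = 0.916667
s = 1 + (scale-1)·z/height = 1 + (2.75-1)·13.75/15 = 2.604167
θ = twist·z/height = 5°·13.75/15 = 4.5833° = 0.079994 rad
cos θ = 0.996802, sin θ = 0.079909 (intermediates below are computed at full precision and shown rounded to 5 d.p.)
v1: (-4,-1.5) → rotate → (-3.86735,-1.81484) → ×s → (-10.07121,-4.72614) → (-10.07,-4.73)
v2: (5,1) → rotate → (4.90410,1.39635) → ×s → (12.77110,3.63632) → (12.77,3.64)
v3: (-2.5,2) → rotate → (-2.65182,1.79383) → ×s → (-6.90579,4.67144) → (-6.91,4.67)

Cross-section at z=13.75: (-10.07,-4.73) (12.77,3.64) (-6.91,4.67)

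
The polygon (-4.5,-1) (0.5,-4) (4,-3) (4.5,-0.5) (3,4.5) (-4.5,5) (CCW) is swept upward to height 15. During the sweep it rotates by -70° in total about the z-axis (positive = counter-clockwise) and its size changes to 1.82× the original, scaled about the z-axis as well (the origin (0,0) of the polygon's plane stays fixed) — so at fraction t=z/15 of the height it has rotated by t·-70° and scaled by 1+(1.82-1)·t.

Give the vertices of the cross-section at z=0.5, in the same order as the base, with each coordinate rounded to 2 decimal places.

Cross-section at z=0.5: (-4.66,-0.84) (0.35,-4.13) (3.98,-3.25) (4.60,-0.70) (3.27,4.49) (-4.41,5.32)

t = z/height = 0.5/15 = 0.0333333
s = 1 + (scale-1)·z/height = 1 + (1.82-1)·0.5/15 = 1.027333
θ = twist·z/height = -70°·0.5/15 = -2.3333° = -0.040724 rad
cos θ = 0.999171, sin θ = -0.040713 (intermediates below are computed at full precision and shown rounded to 5 d.p.)
v1: (-4.5,-1) → rotate → (-4.53698,-0.81596) → ×s → (-4.66099,-0.83826) → (-4.66,-0.84)
v2: (0.5,-4) → rotate → (0.33673,-4.01704) → ×s → (0.34594,-4.12684) → (0.35,-4.13)
v3: (4,-3) → rotate → (3.87454,-3.16037) → ×s → (3.98045,-3.24675) → (3.98,-3.25)
v4: (4.5,-0.5) → rotate → (4.47591,-0.68279) → ×s → (4.59825,-0.70146) → (4.60,-0.70)
v5: (3,4.5) → rotate → (3.18072,4.37413) → ×s → (3.26766,4.49369) → (3.27,4.49)
v6: (-4.5,5) → rotate → (-4.29270,5.17906) → ×s → (-4.41004,5.32062) → (-4.41,5.32)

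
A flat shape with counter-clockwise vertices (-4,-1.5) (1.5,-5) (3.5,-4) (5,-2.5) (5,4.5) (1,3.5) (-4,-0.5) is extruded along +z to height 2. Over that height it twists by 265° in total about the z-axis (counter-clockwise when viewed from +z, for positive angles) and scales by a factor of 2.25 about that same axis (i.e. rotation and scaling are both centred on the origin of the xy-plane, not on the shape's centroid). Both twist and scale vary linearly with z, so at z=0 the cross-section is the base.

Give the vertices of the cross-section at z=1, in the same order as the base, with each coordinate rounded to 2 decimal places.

Cross-section at z=1: (6.19,-3.15) (4.34,7.29) (0.95,8.58) (-2.49,8.73) (-10.88,1.05) (-5.29,-2.64) (4.99,-4.24)

t = z/height = 1/2 = 0.5
s = 1 + (scale-1)·z/height = 1 + (2.25-1)·1/2 = 1.625000
θ = twist·z/height = 265°·1/2 = 132.5000° = 2.312561 rad
cos θ = -0.675590, sin θ = 0.737277 (intermediates below are computed at full precision and shown rounded to 5 d.p.)
v1: (-4,-1.5) → rotate → (3.80828,-1.93572) → ×s → (6.18845,-3.14555) → (6.19,-3.15)
v2: (1.5,-5) → rotate → (2.67300,4.48387) → ×s → (4.34363,7.28628) → (4.34,7.29)
v3: (3.5,-4) → rotate → (0.58454,5.28283) → ×s → (0.94988,8.58460) → (0.95,8.58)
v4: (5,-2.5) → rotate → (-1.53476,5.37536) → ×s → (-2.49398,8.73496) → (-2.49,8.73)
v5: (5,4.5) → rotate → (-6.69570,0.64623) → ×s → (-10.88051,1.05012) → (-10.88,1.05)
v6: (1,3.5) → rotate → (-3.25606,-1.62729) → ×s → (-5.29110,-2.64434) → (-5.29,-2.64)
v7: (-4,-0.5) → rotate → (3.07100,-2.61131) → ×s → (4.99037,-4.24339) → (4.99,-4.24)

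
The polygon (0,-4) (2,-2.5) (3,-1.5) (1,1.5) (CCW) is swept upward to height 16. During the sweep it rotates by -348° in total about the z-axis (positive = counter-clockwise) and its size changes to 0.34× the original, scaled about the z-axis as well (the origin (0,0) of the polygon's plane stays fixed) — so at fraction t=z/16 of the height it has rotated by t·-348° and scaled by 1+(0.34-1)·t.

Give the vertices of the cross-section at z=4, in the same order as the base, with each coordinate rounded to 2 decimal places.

t = z/height = 4/16 = 0.25
s = 1 + (scale-1)·z/height = 1 + (0.34-1)·4/16 = 0.835000
θ = twist·z/height = -348°·4/16 = -87.0000° = -1.518436 rad
cos θ = 0.052336, sin θ = -0.998630 (intermediates below are computed at full precision and shown rounded to 5 d.p.)
v1: (0,-4) → rotate → (-3.99452,-0.20934) → ×s → (-3.33542,-0.17480) → (-3.34,-0.17)
v2: (2,-2.5) → rotate → (-2.39190,-2.12810) → ×s → (-1.99724,-1.77696) → (-2.00,-1.78)
v3: (3,-1.5) → rotate → (-1.34094,-3.07439) → ×s → (-1.11968,-2.56712) → (-1.12,-2.57)
v4: (1,1.5) → rotate → (1.55028,-0.92013) → ×s → (1.29448,-0.76830) → (1.29,-0.77)

Cross-section at z=4: (-3.34,-0.17) (-2.00,-1.78) (-1.12,-2.57) (1.29,-0.77)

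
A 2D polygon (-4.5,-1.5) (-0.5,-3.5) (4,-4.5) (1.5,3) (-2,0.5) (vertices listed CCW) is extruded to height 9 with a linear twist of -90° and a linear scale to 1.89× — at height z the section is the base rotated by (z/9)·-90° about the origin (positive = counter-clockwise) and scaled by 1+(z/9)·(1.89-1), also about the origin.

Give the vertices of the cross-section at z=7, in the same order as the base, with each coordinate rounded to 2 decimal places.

t = z/height = 7/9 = 0.777778
s = 1 + (scale-1)·z/height = 1 + (1.89-1)·7/9 = 1.692222
θ = twist·z/height = -90°·7/9 = -70.0000° = -1.221730 rad
cos θ = 0.342020, sin θ = -0.939693 (intermediates below are computed at full precision and shown rounded to 5 d.p.)
v1: (-4.5,-1.5) → rotate → (-2.94863,3.71559) → ×s → (-4.98974,6.28760) → (-4.99,6.29)
v2: (-0.5,-3.5) → rotate → (-3.45993,-0.72722) → ×s → (-5.85498,-1.23062) → (-5.85,-1.23)
v3: (4,-4.5) → rotate → (-2.86054,-5.29786) → ×s → (-4.84066,-8.96516) → (-4.84,-8.97)
v4: (1.5,3) → rotate → (3.33211,-0.38348) → ×s → (5.63867,-0.64893) → (5.64,-0.65)
v5: (-2,0.5) → rotate → (-0.21419,2.05040) → ×s → (-0.36246,3.46972) → (-0.36,3.47)

Cross-section at z=7: (-4.99,6.29) (-5.85,-1.23) (-4.84,-8.97) (5.64,-0.65) (-0.36,3.47)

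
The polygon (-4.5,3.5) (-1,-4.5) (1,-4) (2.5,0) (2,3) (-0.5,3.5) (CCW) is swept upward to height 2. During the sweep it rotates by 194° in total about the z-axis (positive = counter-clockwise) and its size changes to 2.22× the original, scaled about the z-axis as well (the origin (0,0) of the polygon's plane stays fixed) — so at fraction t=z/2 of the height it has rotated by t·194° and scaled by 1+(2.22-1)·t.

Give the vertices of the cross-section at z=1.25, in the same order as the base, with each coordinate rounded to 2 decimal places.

t = z/height = 1.25/2 = 0.625
s = 1 + (scale-1)·z/height = 1 + (2.22-1)·1.25/2 = 1.762500
θ = twist·z/height = 194°·1.25/2 = 121.2500° = 2.116212 rad
cos θ = -0.518773, sin θ = 0.854912 (intermediates below are computed at full precision and shown rounded to 5 d.p.)
v1: (-4.5,3.5) → rotate → (-0.65771,-5.66281) → ×s → (-1.15922,-9.98070) → (-1.16,-9.98)
v2: (-1,-4.5) → rotate → (4.36588,1.47957) → ×s → (7.69486,2.60774) → (7.69,2.61)
v3: (1,-4) → rotate → (2.90087,2.93000) → ×s → (5.11279,5.16413) → (5.11,5.16)
v4: (2.5,0) → rotate → (-1.29693,2.13728) → ×s → (-2.28584,3.76696) → (-2.29,3.77)
v5: (2,3) → rotate → (-3.60228,0.15350) → ×s → (-6.34902,0.27055) → (-6.35,0.27)
v6: (-0.5,3.5) → rotate → (-2.73280,-2.24316) → ×s → (-4.81657,-3.95357) → (-4.82,-3.95)

Cross-section at z=1.25: (-1.16,-9.98) (7.69,2.61) (5.11,5.16) (-2.29,3.77) (-6.35,0.27) (-4.82,-3.95)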